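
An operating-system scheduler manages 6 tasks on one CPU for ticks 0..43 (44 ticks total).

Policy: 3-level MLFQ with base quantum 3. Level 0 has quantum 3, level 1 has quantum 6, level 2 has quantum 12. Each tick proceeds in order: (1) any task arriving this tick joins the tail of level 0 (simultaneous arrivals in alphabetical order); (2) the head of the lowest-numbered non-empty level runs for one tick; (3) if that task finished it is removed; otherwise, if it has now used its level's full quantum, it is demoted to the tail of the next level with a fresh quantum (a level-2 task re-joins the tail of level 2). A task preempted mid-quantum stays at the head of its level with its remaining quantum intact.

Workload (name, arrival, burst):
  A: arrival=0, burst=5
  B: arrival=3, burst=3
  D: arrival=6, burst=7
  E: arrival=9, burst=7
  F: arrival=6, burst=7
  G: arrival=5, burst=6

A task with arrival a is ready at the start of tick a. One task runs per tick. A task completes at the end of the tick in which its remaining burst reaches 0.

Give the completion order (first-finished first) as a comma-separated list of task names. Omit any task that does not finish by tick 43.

t=0: L0/L1/L2 = A/-/- → run A
t=1: L0/L1/L2 = A/-/- → run A
t=2: L0/L1/L2 = A/-/- → run A
t=3: L0/L1/L2 = B/A/- → run B
t=4: L0/L1/L2 = B/A/- → run B
t=5: L0/L1/L2 = BG/A/- → run B
t=6: L0/L1/L2 = GDF/A/- → run G
t=7: L0/L1/L2 = GDF/A/- → run G
t=8: L0/L1/L2 = GDF/A/- → run G
t=9: L0/L1/L2 = DFE/AG/- → run D
t=10: L0/L1/L2 = DFE/AG/- → run D
t=11: L0/L1/L2 = DFE/AG/- → run D
t=12: L0/L1/L2 = FE/AGD/- → run F
t=13: L0/L1/L2 = FE/AGD/- → run F
t=14: L0/L1/L2 = FE/AGD/- → run F
t=15: L0/L1/L2 = E/AGDF/- → run E
t=16: L0/L1/L2 = E/AGDF/- → run E
t=17: L0/L1/L2 = E/AGDF/- → run E
t=18: L0/L1/L2 = -/AGDFE/- → run A
t=19: L0/L1/L2 = -/AGDFE/- → run A
t=20: L0/L1/L2 = -/GDFE/- → run G
t=21: L0/L1/L2 = -/GDFE/- → run G
t=22: L0/L1/L2 = -/GDFE/- → run G
t=23: L0/L1/L2 = -/DFE/- → run D
t=24: L0/L1/L2 = -/DFE/- → run D
t=25: L0/L1/L2 = -/DFE/- → run D
t=26: L0/L1/L2 = -/DFE/- → run D
t=27: L0/L1/L2 = -/FE/- → run F
t=28: L0/L1/L2 = -/FE/- → run F
t=29: L0/L1/L2 = -/FE/- → run F
t=30: L0/L1/L2 = -/FE/- → run F
t=31: L0/L1/L2 = -/E/- → run E
t=32: L0/L1/L2 = -/E/- → run E
t=33: L0/L1/L2 = -/E/- → run E
t=34: L0/L1/L2 = -/E/- → run E
t=35: (idle)
t=36: (idle)
t=37: (idle)
t=38: (idle)
t=39: (idle)
t=40: (idle)
t=41: (idle)
t=42: (idle)
t=43: (idle)

completion order = B, A, G, D, F, E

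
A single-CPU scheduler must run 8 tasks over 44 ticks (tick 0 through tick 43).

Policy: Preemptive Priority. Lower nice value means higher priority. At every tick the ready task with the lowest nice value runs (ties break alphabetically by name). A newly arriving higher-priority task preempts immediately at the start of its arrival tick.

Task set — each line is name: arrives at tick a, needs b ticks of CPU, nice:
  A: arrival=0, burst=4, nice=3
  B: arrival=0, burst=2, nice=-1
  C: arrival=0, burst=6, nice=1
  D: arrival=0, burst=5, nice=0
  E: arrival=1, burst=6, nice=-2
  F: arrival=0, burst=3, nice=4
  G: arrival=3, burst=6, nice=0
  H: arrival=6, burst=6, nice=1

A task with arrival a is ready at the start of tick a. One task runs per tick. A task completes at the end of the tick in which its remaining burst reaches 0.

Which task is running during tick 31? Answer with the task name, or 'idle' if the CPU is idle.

running at tick 31 = A

t=0: ready={A,B,C,D,F} → run B
t=1: ready={A,B,C,D,E,F} → run E
t=2: ready={A,B,C,D,E,F} → run E
t=3: ready={A,B,C,D,E,F,G} → run E
t=4: ready={A,B,C,D,E,F,G} → run E
t=5: ready={A,B,C,D,E,F,G} → run E
t=6: ready={A,B,C,D,E,F,G,H} → run E
t=7: ready={A,B,C,D,F,G,H} → run B
t=8: ready={A,C,D,F,G,H} → run D
t=9: ready={A,C,D,F,G,H} → run D
t=10: ready={A,C,D,F,G,H} → run D
t=11: ready={A,C,D,F,G,H} → run D
t=12: ready={A,C,D,F,G,H} → run D
t=13: ready={A,C,F,G,H} → run G
t=14: ready={A,C,F,G,H} → run G
t=15: ready={A,C,F,G,H} → run G
t=16: ready={A,C,F,G,H} → run G
t=17: ready={A,C,F,G,H} → run G
t=18: ready={A,C,F,G,H} → run G
t=19: ready={A,C,F,H} → run C
t=20: ready={A,C,F,H} → run C
t=21: ready={A,C,F,H} → run C
t=22: ready={A,C,F,H} → run C
t=23: ready={A,C,F,H} → run C
t=24: ready={A,C,F,H} → run C
t=25: ready={A,F,H} → run H
t=26: ready={A,F,H} → run H
t=27: ready={A,F,H} → run H
t=28: ready={A,F,H} → run H
t=29: ready={A,F,H} → run H
t=30: ready={A,F,H} → run H
t=31: ready={A,F} → run A
t=32: ready={A,F} → run A
t=33: ready={A,F} → run A
t=34: ready={A,F} → run A
t=35: ready={F} → run F
t=36: ready={F} → run F
t=37: ready={F} → run F
t=38: (idle)
t=39: (idle)
t=40: (idle)
t=41: (idle)
t=42: (idle)
t=43: (idle)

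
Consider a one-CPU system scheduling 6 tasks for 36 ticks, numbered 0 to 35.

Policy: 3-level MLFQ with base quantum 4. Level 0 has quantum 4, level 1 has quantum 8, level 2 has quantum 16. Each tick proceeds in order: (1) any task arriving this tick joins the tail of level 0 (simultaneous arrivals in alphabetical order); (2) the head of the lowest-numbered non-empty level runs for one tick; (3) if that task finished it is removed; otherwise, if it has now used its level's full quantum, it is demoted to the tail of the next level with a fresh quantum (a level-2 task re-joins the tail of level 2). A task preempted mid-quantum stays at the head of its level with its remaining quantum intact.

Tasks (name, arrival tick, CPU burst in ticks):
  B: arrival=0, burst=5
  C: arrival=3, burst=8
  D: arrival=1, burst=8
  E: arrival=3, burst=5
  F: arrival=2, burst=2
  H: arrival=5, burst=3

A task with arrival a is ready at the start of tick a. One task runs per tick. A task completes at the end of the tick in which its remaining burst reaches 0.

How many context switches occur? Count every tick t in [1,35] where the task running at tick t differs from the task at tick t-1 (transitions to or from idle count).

t=0: L0/L1/L2 = B/-/- → run B
t=1: L0/L1/L2 = BD/-/- → run B
t=2: L0/L1/L2 = BDF/-/- → run B
t=3: L0/L1/L2 = BDFCE/-/- → run B
t=4: L0/L1/L2 = DFCE/B/- → run D
t=5: L0/L1/L2 = DFCEH/B/- → run D
t=6: L0/L1/L2 = DFCEH/B/- → run D
t=7: L0/L1/L2 = DFCEH/B/- → run D
t=8: L0/L1/L2 = FCEH/BD/- → run F
t=9: L0/L1/L2 = FCEH/BD/- → run F
t=10: L0/L1/L2 = CEH/BD/- → run C
t=11: L0/L1/L2 = CEH/BD/- → run C
t=12: L0/L1/L2 = CEH/BD/- → run C
t=13: L0/L1/L2 = CEH/BD/- → run C
t=14: L0/L1/L2 = EH/BDC/- → run E
t=15: L0/L1/L2 = EH/BDC/- → run E
t=16: L0/L1/L2 = EH/BDC/- → run E
t=17: L0/L1/L2 = EH/BDC/- → run E
t=18: L0/L1/L2 = H/BDCE/- → run H
t=19: L0/L1/L2 = H/BDCE/- → run H
t=20: L0/L1/L2 = H/BDCE/- → run H
t=21: L0/L1/L2 = -/BDCE/- → run B
t=22: L0/L1/L2 = -/DCE/- → run D
t=23: L0/L1/L2 = -/DCE/- → run D
t=24: L0/L1/L2 = -/DCE/- → run D
t=25: L0/L1/L2 = -/DCE/- → run D
t=26: L0/L1/L2 = -/CE/- → run C
t=27: L0/L1/L2 = -/CE/- → run C
t=28: L0/L1/L2 = -/CE/- → run C
t=29: L0/L1/L2 = -/CE/- → run C
t=30: L0/L1/L2 = -/E/- → run E
t=31: (idle)
t=32: (idle)
t=33: (idle)
t=34: (idle)
t=35: (idle)

context switches = 10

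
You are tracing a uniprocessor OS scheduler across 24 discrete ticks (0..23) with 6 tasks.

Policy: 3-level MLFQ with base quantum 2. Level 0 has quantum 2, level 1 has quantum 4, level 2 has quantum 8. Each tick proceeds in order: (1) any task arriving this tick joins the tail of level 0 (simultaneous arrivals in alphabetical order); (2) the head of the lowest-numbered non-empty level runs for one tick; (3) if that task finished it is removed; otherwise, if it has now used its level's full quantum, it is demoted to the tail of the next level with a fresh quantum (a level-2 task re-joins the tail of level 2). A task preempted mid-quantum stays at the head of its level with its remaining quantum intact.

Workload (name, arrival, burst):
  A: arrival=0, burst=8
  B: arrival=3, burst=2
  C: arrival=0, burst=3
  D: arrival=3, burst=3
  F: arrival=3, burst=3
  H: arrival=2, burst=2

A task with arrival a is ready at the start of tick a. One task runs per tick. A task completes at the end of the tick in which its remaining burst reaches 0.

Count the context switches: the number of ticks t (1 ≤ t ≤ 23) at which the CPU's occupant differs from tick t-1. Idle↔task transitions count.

context switches = 11

t=0: L0/L1/L2 = AC/-/- → run A
t=1: L0/L1/L2 = AC/-/- → run A
t=2: L0/L1/L2 = CH/A/- → run C
t=3: L0/L1/L2 = CHBDF/A/- → run C
t=4: L0/L1/L2 = HBDF/AC/- → run H
t=5: L0/L1/L2 = HBDF/AC/- → run H
t=6: L0/L1/L2 = BDF/AC/- → run B
t=7: L0/L1/L2 = BDF/AC/- → run B
t=8: L0/L1/L2 = DF/AC/- → run D
t=9: L0/L1/L2 = DF/AC/- → run D
t=10: L0/L1/L2 = F/ACD/- → run F
t=11: L0/L1/L2 = F/ACD/- → run F
t=12: L0/L1/L2 = -/ACDF/- → run A
t=13: L0/L1/L2 = -/ACDF/- → run A
t=14: L0/L1/L2 = -/ACDF/- → run A
t=15: L0/L1/L2 = -/ACDF/- → run A
t=16: L0/L1/L2 = -/CDF/A → run C
t=17: L0/L1/L2 = -/DF/A → run D
t=18: L0/L1/L2 = -/F/A → run F
t=19: L0/L1/L2 = -/-/A → run A
t=20: L0/L1/L2 = -/-/A → run A
t=21: (idle)
t=22: (idle)
t=23: (idle)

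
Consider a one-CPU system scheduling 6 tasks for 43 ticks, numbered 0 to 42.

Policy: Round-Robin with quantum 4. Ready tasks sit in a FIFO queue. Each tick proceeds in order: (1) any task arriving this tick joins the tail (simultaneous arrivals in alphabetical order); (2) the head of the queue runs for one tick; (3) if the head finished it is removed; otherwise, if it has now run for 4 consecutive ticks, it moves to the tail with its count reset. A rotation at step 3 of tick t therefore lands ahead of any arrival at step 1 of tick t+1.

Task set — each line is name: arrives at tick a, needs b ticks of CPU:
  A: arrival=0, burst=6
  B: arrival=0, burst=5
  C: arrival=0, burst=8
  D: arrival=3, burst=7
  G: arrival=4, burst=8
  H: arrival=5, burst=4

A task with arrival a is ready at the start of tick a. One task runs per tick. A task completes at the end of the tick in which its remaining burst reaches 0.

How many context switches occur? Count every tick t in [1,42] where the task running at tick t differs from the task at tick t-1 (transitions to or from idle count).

t=0: queue=[A,B,C] q_used=0 → run A
t=1: queue=[A,B,C] q_used=1 → run A
t=2: queue=[A,B,C] q_used=2 → run A
t=3: queue=[A,B,C,D] q_used=3 → run A
t=4: queue=[B,C,D,A,G] q_used=0 → run B
t=5: queue=[B,C,D,A,G,H] q_used=1 → run B
t=6: queue=[B,C,D,A,G,H] q_used=2 → run B
t=7: queue=[B,C,D,A,G,H] q_used=3 → run B
t=8: queue=[C,D,A,G,H,B] q_used=0 → run C
t=9: queue=[C,D,A,G,H,B] q_used=1 → run C
t=10: queue=[C,D,A,G,H,B] q_used=2 → run C
t=11: queue=[C,D,A,G,H,B] q_used=3 → run C
t=12: queue=[D,A,G,H,B,C] q_used=0 → run D
t=13: queue=[D,A,G,H,B,C] q_used=1 → run D
t=14: queue=[D,A,G,H,B,C] q_used=2 → run D
t=15: queue=[D,A,G,H,B,C] q_used=3 → run D
t=16: queue=[A,G,H,B,C,D] q_used=0 → run A
t=17: queue=[A,G,H,B,C,D] q_used=1 → run A
t=18: queue=[G,H,B,C,D] q_used=0 → run G
t=19: queue=[G,H,B,C,D] q_used=1 → run G
t=20: queue=[G,H,B,C,D] q_used=2 → run G
t=21: queue=[G,H,B,C,D] q_used=3 → run G
t=22: queue=[H,B,C,D,G] q_used=0 → run H
t=23: queue=[H,B,C,D,G] q_used=1 → run H
t=24: queue=[H,B,C,D,G] q_used=2 → run H
t=25: queue=[H,B,C,D,G] q_used=3 → run H
t=26: queue=[B,C,D,G] q_used=0 → run B
t=27: queue=[C,D,G] q_used=0 → run C
t=28: queue=[C,D,G] q_used=1 → run C
t=29: queue=[C,D,G] q_used=2 → run C
t=30: queue=[C,D,G] q_used=3 → run C
t=31: queue=[D,G] q_used=0 → run D
t=32: queue=[D,G] q_used=1 → run D
t=33: queue=[D,G] q_used=2 → run D
t=34: queue=[G] q_used=0 → run G
t=35: queue=[G] q_used=1 → run G
t=36: queue=[G] q_used=2 → run G
t=37: queue=[G] q_used=3 → run G
t=38: (idle)
t=39: (idle)
t=40: (idle)
t=41: (idle)
t=42: (idle)

context switches = 11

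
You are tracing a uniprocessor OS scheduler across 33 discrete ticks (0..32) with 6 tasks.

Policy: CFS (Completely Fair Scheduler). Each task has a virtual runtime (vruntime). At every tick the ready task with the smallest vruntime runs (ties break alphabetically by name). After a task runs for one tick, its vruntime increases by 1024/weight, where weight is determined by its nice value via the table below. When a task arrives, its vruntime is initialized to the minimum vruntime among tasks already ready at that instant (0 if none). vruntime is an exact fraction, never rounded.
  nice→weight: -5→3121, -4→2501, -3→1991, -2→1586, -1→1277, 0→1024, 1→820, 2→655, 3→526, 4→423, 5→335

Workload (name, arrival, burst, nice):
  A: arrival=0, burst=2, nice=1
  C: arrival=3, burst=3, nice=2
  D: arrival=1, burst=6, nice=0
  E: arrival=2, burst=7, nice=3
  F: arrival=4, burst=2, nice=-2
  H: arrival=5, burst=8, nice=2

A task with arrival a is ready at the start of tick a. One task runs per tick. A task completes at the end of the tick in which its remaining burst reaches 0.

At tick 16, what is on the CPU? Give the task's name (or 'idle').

running at tick 16 = E

t=0: vr[A=0] → run A
t=1: vr[A=256/205 D=256/205] → run A
t=2: vr[D=256/205 E=256/205] → run D
t=3: vr[C=256/205 D=461/205 E=256/205] → run C
t=4: vr[C=15104/5371 D=461/205 E=256/205 F=256/205] → run E
t=5: vr[C=15104/5371 D=461/205 E=172288/53915 F=256/205 H=256/205] → run F
t=6: vr[C=15104/5371 D=461/205 E=172288/53915 F=307968/162565 H=256/205] → run H
t=7: vr[C=15104/5371 D=461/205 E=172288/53915 F=307968/162565 H=15104/5371] → run F
t=8: vr[C=15104/5371 D=461/205 E=172288/53915 H=15104/5371] → run D
t=9: vr[C=15104/5371 D=666/205 E=172288/53915 H=15104/5371] → run C
t=10: vr[C=117504/26855 D=666/205 E=172288/53915 H=15104/5371] → run H
t=11: vr[C=117504/26855 D=666/205 E=172288/53915 H=117504/26855] → run E
t=12: vr[C=117504/26855 D=666/205 E=277248/53915 H=117504/26855] → run D
t=13: vr[C=117504/26855 D=871/205 E=277248/53915 H=117504/26855] → run D
t=14: vr[C=117504/26855 D=1076/205 E=277248/53915 H=117504/26855] → run C
t=15: vr[D=1076/205 E=277248/53915 H=117504/26855] → run H
t=16: vr[D=1076/205 E=277248/53915 H=159488/26855] → run E
t=17: vr[D=1076/205 E=382208/53915 H=159488/26855] → run D
t=18: vr[D=1281/205 E=382208/53915 H=159488/26855] → run H
t=19: vr[D=1281/205 E=382208/53915 H=201472/26855] → run D
t=20: vr[E=382208/53915 H=201472/26855] → run E
t=21: vr[E=487168/53915 H=201472/26855] → run H
t=22: vr[E=487168/53915 H=243456/26855] → run E
t=23: vr[E=592128/53915 H=243456/26855] → run H
t=24: vr[E=592128/53915 H=57088/5371] → run H
t=25: vr[E=592128/53915 H=327424/26855] → run E
t=26: vr[E=697088/53915 H=327424/26855] → run H
t=27: vr[E=697088/53915] → run E
t=28: (idle)
t=29: (idle)
t=30: (idle)
t=31: (idle)
t=32: (idle)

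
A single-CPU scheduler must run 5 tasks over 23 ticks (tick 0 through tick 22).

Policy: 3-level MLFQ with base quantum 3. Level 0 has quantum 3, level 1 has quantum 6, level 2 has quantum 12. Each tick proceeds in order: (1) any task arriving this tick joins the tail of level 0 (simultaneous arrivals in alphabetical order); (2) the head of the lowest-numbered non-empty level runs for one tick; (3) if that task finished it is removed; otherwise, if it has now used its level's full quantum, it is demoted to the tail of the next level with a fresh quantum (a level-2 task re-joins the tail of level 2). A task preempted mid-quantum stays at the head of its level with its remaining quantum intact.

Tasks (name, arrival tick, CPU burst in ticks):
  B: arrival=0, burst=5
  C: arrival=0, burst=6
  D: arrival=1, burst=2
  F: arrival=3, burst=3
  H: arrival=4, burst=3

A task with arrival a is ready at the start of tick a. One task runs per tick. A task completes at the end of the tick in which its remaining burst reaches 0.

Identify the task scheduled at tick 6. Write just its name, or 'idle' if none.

running at tick 6 = D

t=0: L0/L1/L2 = BC/-/- → run B
t=1: L0/L1/L2 = BCD/-/- → run B
t=2: L0/L1/L2 = BCD/-/- → run B
t=3: L0/L1/L2 = CDF/B/- → run C
t=4: L0/L1/L2 = CDFH/B/- → run C
t=5: L0/L1/L2 = CDFH/B/- → run C
t=6: L0/L1/L2 = DFH/BC/- → run D
t=7: L0/L1/L2 = DFH/BC/- → run D
t=8: L0/L1/L2 = FH/BC/- → run F
t=9: L0/L1/L2 = FH/BC/- → run F
t=10: L0/L1/L2 = FH/BC/- → run F
t=11: L0/L1/L2 = H/BC/- → run H
t=12: L0/L1/L2 = H/BC/- → run H
t=13: L0/L1/L2 = H/BC/- → run H
t=14: L0/L1/L2 = -/BC/- → run B
t=15: L0/L1/L2 = -/BC/- → run B
t=16: L0/L1/L2 = -/C/- → run C
t=17: L0/L1/L2 = -/C/- → run C
t=18: L0/L1/L2 = -/C/- → run C
t=19: (idle)
t=20: (idle)
t=21: (idle)
t=22: (idle)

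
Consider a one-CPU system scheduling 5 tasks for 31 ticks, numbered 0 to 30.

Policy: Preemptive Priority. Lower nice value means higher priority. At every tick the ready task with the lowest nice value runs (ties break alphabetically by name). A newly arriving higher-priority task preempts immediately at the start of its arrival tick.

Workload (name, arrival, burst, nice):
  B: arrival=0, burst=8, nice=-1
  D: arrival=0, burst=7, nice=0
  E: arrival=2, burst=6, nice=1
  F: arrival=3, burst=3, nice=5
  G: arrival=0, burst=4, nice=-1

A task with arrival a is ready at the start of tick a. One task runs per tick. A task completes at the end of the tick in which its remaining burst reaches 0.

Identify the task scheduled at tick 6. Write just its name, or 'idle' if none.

t=0: ready={B,D,G} → run B
t=1: ready={B,D,G} → run B
t=2: ready={B,D,E,G} → run B
t=3: ready={B,D,E,F,G} → run B
t=4: ready={B,D,E,F,G} → run B
t=5: ready={B,D,E,F,G} → run B
t=6: ready={B,D,E,F,G} → run B
t=7: ready={B,D,E,F,G} → run B
t=8: ready={D,E,F,G} → run G
t=9: ready={D,E,F,G} → run G
t=10: ready={D,E,F,G} → run G
t=11: ready={D,E,F,G} → run G
t=12: ready={D,E,F} → run D
t=13: ready={D,E,F} → run D
t=14: ready={D,E,F} → run D
t=15: ready={D,E,F} → run D
t=16: ready={D,E,F} → run D
t=17: ready={D,E,F} → run D
t=18: ready={D,E,F} → run D
t=19: ready={E,F} → run E
t=20: ready={E,F} → run E
t=21: ready={E,F} → run E
t=22: ready={E,F} → run E
t=23: ready={E,F} → run E
t=24: ready={E,F} → run E
t=25: ready={F} → run F
t=26: ready={F} → run F
t=27: ready={F} → run F
t=28: (idle)
t=29: (idle)
t=30: (idle)

running at tick 6 = B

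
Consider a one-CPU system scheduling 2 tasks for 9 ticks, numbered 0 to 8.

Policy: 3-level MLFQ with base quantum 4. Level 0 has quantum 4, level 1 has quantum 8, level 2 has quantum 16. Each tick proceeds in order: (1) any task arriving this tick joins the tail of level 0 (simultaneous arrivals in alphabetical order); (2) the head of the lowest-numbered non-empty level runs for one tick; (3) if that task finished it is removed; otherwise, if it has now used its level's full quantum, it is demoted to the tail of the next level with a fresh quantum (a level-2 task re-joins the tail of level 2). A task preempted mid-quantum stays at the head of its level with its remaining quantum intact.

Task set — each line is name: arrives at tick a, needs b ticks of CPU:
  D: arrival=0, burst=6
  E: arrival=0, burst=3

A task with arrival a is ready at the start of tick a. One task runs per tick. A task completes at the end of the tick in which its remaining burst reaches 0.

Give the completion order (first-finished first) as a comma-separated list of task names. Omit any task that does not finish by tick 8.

completion order = E, D

t=0: L0/L1/L2 = DE/-/- → run D
t=1: L0/L1/L2 = DE/-/- → run D
t=2: L0/L1/L2 = DE/-/- → run D
t=3: L0/L1/L2 = DE/-/- → run D
t=4: L0/L1/L2 = E/D/- → run E
t=5: L0/L1/L2 = E/D/- → run E
t=6: L0/L1/L2 = E/D/- → run E
t=7: L0/L1/L2 = -/D/- → run D
t=8: L0/L1/L2 = -/D/- → run D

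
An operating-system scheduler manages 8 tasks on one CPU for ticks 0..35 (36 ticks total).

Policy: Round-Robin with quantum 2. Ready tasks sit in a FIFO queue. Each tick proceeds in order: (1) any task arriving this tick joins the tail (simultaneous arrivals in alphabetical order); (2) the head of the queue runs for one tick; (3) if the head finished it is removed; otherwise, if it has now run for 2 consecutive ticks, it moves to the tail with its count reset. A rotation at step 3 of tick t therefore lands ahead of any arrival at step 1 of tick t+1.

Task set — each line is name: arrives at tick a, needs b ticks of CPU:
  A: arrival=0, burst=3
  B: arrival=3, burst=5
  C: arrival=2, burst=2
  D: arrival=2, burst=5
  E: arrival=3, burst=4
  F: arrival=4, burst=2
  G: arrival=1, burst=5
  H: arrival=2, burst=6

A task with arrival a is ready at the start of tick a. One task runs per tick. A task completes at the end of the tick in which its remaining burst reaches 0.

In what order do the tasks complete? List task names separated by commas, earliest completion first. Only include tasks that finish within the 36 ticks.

t=0: queue=[A] q_used=0 → run A
t=1: queue=[A,G] q_used=1 → run A
t=2: queue=[G,A,C,D,H] q_used=0 → run G
t=3: queue=[G,A,C,D,H,B,E] q_used=1 → run G
t=4: queue=[A,C,D,H,B,E,G,F] q_used=0 → run A
t=5: queue=[C,D,H,B,E,G,F] q_used=0 → run C
t=6: queue=[C,D,H,B,E,G,F] q_used=1 → run C
t=7: queue=[D,H,B,E,G,F] q_used=0 → run D
t=8: queue=[D,H,B,E,G,F] q_used=1 → run D
t=9: queue=[H,B,E,G,F,D] q_used=0 → run H
t=10: queue=[H,B,E,G,F,D] q_used=1 → run H
t=11: queue=[B,E,G,F,D,H] q_used=0 → run B
t=12: queue=[B,E,G,F,D,H] q_used=1 → run B
t=13: queue=[E,G,F,D,H,B] q_used=0 → run E
t=14: queue=[E,G,F,D,H,B] q_used=1 → run E
t=15: queue=[G,F,D,H,B,E] q_used=0 → run G
t=16: queue=[G,F,D,H,B,E] q_used=1 → run G
t=17: queue=[F,D,H,B,E,G] q_used=0 → run F
t=18: queue=[F,D,H,B,E,G] q_used=1 → run F
t=19: queue=[D,H,B,E,G] q_used=0 → run D
t=20: queue=[D,H,B,E,G] q_used=1 → run D
t=21: queue=[H,B,E,G,D] q_used=0 → run H
t=22: queue=[H,B,E,G,D] q_used=1 → run H
t=23: queue=[B,E,G,D,H] q_used=0 → run B
t=24: queue=[B,E,G,D,H] q_used=1 → run B
t=25: queue=[E,G,D,H,B] q_used=0 → run E
t=26: queue=[E,G,D,H,B] q_used=1 → run E
t=27: queue=[G,D,H,B] q_used=0 → run G
t=28: queue=[D,H,B] q_used=0 → run D
t=29: queue=[H,B] q_used=0 → run H
t=30: queue=[H,B] q_used=1 → run H
t=31: queue=[B] q_used=0 → run B
t=32: (idle)
t=33: (idle)
t=34: (idle)
t=35: (idle)

completion order = A, C, F, E, G, D, H, B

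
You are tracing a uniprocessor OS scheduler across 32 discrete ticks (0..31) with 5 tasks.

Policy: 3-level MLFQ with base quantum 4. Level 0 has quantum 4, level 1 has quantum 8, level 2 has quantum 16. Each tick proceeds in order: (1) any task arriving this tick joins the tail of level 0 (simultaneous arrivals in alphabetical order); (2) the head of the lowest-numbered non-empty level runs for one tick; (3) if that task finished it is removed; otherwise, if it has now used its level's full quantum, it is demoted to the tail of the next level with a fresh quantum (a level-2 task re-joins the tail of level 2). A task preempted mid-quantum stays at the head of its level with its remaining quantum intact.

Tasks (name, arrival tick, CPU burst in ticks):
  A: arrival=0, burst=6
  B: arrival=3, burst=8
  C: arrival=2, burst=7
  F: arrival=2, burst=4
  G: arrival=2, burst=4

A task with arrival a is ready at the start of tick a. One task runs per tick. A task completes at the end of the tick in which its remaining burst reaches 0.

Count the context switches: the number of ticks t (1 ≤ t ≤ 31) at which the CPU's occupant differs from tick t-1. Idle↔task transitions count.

context switches = 8

t=0: L0/L1/L2 = A/-/- → run A
t=1: L0/L1/L2 = A/-/- → run A
t=2: L0/L1/L2 = ACFG/-/- → run A
t=3: L0/L1/L2 = ACFGB/-/- → run A
t=4: L0/L1/L2 = CFGB/A/- → run C
t=5: L0/L1/L2 = CFGB/A/- → run C
t=6: L0/L1/L2 = CFGB/A/- → run C
t=7: L0/L1/L2 = CFGB/A/- → run C
t=8: L0/L1/L2 = FGB/AC/- → run F
t=9: L0/L1/L2 = FGB/AC/- → run F
t=10: L0/L1/L2 = FGB/AC/- → run F
t=11: L0/L1/L2 = FGB/AC/- → run F
t=12: L0/L1/L2 = GB/AC/- → run G
t=13: L0/L1/L2 = GB/AC/- → run G
t=14: L0/L1/L2 = GB/AC/- → run G
t=15: L0/L1/L2 = GB/AC/- → run G
t=16: L0/L1/L2 = B/AC/- → run B
t=17: L0/L1/L2 = B/AC/- → run B
t=18: L0/L1/L2 = B/AC/- → run B
t=19: L0/L1/L2 = B/AC/- → run B
t=20: L0/L1/L2 = -/ACB/- → run A
t=21: L0/L1/L2 = -/ACB/- → run A
t=22: L0/L1/L2 = -/CB/- → run C
t=23: L0/L1/L2 = -/CB/- → run C
t=24: L0/L1/L2 = -/CB/- → run C
t=25: L0/L1/L2 = -/B/- → run B
t=26: L0/L1/L2 = -/B/- → run B
t=27: L0/L1/L2 = -/B/- → run B
t=28: L0/L1/L2 = -/B/- → run B
t=29: (idle)
t=30: (idle)
t=31: (idle)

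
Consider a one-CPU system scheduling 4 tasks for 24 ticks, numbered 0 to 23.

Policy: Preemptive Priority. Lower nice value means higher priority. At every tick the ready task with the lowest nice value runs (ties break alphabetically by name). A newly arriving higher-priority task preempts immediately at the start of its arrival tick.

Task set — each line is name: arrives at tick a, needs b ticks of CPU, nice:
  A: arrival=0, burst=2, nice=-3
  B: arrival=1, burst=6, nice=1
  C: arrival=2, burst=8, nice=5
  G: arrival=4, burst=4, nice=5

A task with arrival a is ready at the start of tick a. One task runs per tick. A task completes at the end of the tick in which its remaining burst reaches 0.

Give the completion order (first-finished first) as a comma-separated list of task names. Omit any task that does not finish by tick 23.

completion order = A, B, C, G

t=0: ready={A} → run A
t=1: ready={A,B} → run A
t=2: ready={B,C} → run B
t=3: ready={B,C} → run B
t=4: ready={B,C,G} → run B
t=5: ready={B,C,G} → run B
t=6: ready={B,C,G} → run B
t=7: ready={B,C,G} → run B
t=8: ready={C,G} → run C
t=9: ready={C,G} → run C
t=10: ready={C,G} → run C
t=11: ready={C,G} → run C
t=12: ready={C,G} → run C
t=13: ready={C,G} → run C
t=14: ready={C,G} → run C
t=15: ready={C,G} → run C
t=16: ready={G} → run G
t=17: ready={G} → run G
t=18: ready={G} → run G
t=19: ready={G} → run G
t=20: (idle)
t=21: (idle)
t=22: (idle)
t=23: (idle)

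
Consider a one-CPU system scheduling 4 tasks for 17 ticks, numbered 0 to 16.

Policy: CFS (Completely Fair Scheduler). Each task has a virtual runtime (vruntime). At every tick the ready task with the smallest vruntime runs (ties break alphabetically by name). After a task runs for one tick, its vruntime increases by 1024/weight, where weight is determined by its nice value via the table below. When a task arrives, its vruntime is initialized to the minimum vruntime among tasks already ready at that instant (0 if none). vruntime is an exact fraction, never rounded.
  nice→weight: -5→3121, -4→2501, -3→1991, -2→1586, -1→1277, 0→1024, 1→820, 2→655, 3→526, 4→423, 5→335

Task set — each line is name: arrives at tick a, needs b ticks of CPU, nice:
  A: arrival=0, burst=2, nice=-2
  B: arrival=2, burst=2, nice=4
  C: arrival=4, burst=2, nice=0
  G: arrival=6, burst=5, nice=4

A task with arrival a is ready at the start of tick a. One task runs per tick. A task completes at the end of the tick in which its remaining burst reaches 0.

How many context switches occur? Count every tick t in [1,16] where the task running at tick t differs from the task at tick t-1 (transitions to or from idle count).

context switches = 4

t=0: vr[A=0] → run A
t=1: vr[A=512/793] → run A
t=2: vr[B=0] → run B
t=3: vr[B=1024/423] → run B
t=4: vr[C=0] → run C
t=5: vr[C=1] → run C
t=6: vr[G=0] → run G
t=7: vr[G=1024/423] → run G
t=8: vr[G=2048/423] → run G
t=9: vr[G=1024/141] → run G
t=10: vr[G=4096/423] → run G
t=11: (idle)
t=12: (idle)
t=13: (idle)
t=14: (idle)
t=15: (idle)
t=16: (idle)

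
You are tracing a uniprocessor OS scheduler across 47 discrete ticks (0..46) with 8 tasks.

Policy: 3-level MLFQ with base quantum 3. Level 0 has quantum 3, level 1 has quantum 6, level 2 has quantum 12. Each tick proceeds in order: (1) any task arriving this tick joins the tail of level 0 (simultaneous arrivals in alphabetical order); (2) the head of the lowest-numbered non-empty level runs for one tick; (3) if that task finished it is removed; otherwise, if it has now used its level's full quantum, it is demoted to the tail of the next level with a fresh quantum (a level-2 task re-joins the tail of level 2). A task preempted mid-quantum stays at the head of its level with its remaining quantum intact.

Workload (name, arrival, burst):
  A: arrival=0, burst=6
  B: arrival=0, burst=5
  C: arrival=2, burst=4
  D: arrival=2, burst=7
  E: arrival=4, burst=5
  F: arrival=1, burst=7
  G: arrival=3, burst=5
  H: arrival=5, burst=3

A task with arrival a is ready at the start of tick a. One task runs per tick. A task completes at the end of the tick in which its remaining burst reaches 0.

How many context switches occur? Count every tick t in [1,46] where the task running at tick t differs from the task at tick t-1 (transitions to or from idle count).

context switches = 15

t=0: L0/L1/L2 = AB/-/- → run A
t=1: L0/L1/L2 = ABF/-/- → run A
t=2: L0/L1/L2 = ABFCD/-/- → run A
t=3: L0/L1/L2 = BFCDG/A/- → run B
t=4: L0/L1/L2 = BFCDGE/A/- → run B
t=5: L0/L1/L2 = BFCDGEH/A/- → run B
t=6: L0/L1/L2 = FCDGEH/AB/- → run F
t=7: L0/L1/L2 = FCDGEH/AB/- → run F
t=8: L0/L1/L2 = FCDGEH/AB/- → run F
t=9: L0/L1/L2 = CDGEH/ABF/- → run C
t=10: L0/L1/L2 = CDGEH/ABF/- → run C
t=11: L0/L1/L2 = CDGEH/ABF/- → run C
t=12: L0/L1/L2 = DGEH/ABFC/- → run D
t=13: L0/L1/L2 = DGEH/ABFC/- → run D
t=14: L0/L1/L2 = DGEH/ABFC/- → run D
t=15: L0/L1/L2 = GEH/ABFCD/- → run G
t=16: L0/L1/L2 = GEH/ABFCD/- → run G
t=17: L0/L1/L2 = GEH/ABFCD/- → run G
t=18: L0/L1/L2 = EH/ABFCDG/- → run E
t=19: L0/L1/L2 = EH/ABFCDG/- → run E
t=20: L0/L1/L2 = EH/ABFCDG/- → run E
t=21: L0/L1/L2 = H/ABFCDGE/- → run H
t=22: L0/L1/L2 = H/ABFCDGE/- → run H
t=23: L0/L1/L2 = H/ABFCDGE/- → run H
t=24: L0/L1/L2 = -/ABFCDGE/- → run A
t=25: L0/L1/L2 = -/ABFCDGE/- → run A
t=26: L0/L1/L2 = -/ABFCDGE/- → run A
t=27: L0/L1/L2 = -/BFCDGE/- → run B
t=28: L0/L1/L2 = -/BFCDGE/- → run B
t=29: L0/L1/L2 = -/FCDGE/- → run F
t=30: L0/L1/L2 = -/FCDGE/- → run F
t=31: L0/L1/L2 = -/FCDGE/- → run F
t=32: L0/L1/L2 = -/FCDGE/- → run F
t=33: L0/L1/L2 = -/CDGE/- → run C
t=34: L0/L1/L2 = -/DGE/- → run D
t=35: L0/L1/L2 = -/DGE/- → run D
t=36: L0/L1/L2 = -/DGE/- → run D
t=37: L0/L1/L2 = -/DGE/- → run D
t=38: L0/L1/L2 = -/GE/- → run G
t=39: L0/L1/L2 = -/GE/- → run G
t=40: L0/L1/L2 = -/E/- → run E
t=41: L0/L1/L2 = -/E/- → run E
t=42: (idle)
t=43: (idle)
t=44: (idle)
t=45: (idle)
t=46: (idle)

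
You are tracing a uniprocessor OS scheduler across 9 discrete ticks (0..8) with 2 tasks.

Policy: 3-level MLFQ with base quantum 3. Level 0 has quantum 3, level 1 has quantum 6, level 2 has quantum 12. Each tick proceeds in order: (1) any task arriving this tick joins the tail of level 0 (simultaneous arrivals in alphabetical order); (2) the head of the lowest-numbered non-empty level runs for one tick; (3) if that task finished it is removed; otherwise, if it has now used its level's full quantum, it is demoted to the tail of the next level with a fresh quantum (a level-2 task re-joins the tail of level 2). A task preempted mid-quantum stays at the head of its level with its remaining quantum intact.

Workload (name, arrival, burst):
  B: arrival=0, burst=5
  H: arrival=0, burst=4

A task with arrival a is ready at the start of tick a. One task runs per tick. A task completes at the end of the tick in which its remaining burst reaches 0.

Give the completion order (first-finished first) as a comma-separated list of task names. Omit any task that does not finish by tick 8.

t=0: L0/L1/L2 = BH/-/- → run B
t=1: L0/L1/L2 = BH/-/- → run B
t=2: L0/L1/L2 = BH/-/- → run B
t=3: L0/L1/L2 = H/B/- → run H
t=4: L0/L1/L2 = H/B/- → run H
t=5: L0/L1/L2 = H/B/- → run H
t=6: L0/L1/L2 = -/BH/- → run B
t=7: L0/L1/L2 = -/BH/- → run B
t=8: L0/L1/L2 = -/H/- → run H

completion order = B, H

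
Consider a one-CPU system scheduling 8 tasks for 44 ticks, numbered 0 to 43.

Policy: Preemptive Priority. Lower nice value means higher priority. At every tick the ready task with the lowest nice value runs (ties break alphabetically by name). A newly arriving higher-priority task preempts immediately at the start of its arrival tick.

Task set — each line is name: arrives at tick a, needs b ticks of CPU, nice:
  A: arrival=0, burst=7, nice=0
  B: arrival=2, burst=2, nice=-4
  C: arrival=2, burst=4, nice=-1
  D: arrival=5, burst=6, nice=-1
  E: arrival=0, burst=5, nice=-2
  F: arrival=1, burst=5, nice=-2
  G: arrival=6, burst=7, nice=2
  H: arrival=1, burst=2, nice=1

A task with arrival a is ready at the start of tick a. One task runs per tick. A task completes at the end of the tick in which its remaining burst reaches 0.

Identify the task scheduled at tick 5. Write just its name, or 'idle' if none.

t=0: ready={A,E} → run E
t=1: ready={A,E,F,H} → run E
t=2: ready={A,B,C,E,F,H} → run B
t=3: ready={A,B,C,E,F,H} → run B
t=4: ready={A,C,E,F,H} → run E
t=5: ready={A,C,D,E,F,H} → run E
t=6: ready={A,C,D,E,F,G,H} → run E
t=7: ready={A,C,D,F,G,H} → run F
t=8: ready={A,C,D,F,G,H} → run F
t=9: ready={A,C,D,F,G,H} → run F
t=10: ready={A,C,D,F,G,H} → run F
t=11: ready={A,C,D,F,G,H} → run F
t=12: ready={A,C,D,G,H} → run C
t=13: ready={A,C,D,G,H} → run C
t=14: ready={A,C,D,G,H} → run C
t=15: ready={A,C,D,G,H} → run C
t=16: ready={A,D,G,H} → run D
t=17: ready={A,D,G,H} → run D
t=18: ready={A,D,G,H} → run D
t=19: ready={A,D,G,H} → run D
t=20: ready={A,D,G,H} → run D
t=21: ready={A,D,G,H} → run D
t=22: ready={A,G,H} → run A
t=23: ready={A,G,H} → run A
t=24: ready={A,G,H} → run A
t=25: ready={A,G,H} → run A
t=26: ready={A,G,H} → run A
t=27: ready={A,G,H} → run A
t=28: ready={A,G,H} → run A
t=29: ready={G,H} → run H
t=30: ready={G,H} → run H
t=31: ready={G} → run G
t=32: ready={G} → run G
t=33: ready={G} → run G
t=34: ready={G} → run G
t=35: ready={G} → run G
t=36: ready={G} → run G
t=37: ready={G} → run G
t=38: (idle)
t=39: (idle)
t=40: (idle)
t=41: (idle)
t=42: (idle)
t=43: (idle)

running at tick 5 = E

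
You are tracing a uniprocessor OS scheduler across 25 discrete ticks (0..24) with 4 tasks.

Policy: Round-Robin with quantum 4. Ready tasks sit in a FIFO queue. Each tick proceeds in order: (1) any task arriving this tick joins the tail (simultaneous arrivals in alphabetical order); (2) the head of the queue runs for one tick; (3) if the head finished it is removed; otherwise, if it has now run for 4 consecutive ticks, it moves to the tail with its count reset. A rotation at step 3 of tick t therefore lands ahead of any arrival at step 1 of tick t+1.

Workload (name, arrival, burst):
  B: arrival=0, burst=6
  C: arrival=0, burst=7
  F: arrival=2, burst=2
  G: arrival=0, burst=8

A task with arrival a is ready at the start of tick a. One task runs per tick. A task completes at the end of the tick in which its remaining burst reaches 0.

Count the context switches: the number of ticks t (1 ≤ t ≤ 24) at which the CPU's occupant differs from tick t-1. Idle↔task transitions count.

t=0: queue=[B,C,G] q_used=0 → run B
t=1: queue=[B,C,G] q_used=1 → run B
t=2: queue=[B,C,G,F] q_used=2 → run B
t=3: queue=[B,C,G,F] q_used=3 → run B
t=4: queue=[C,G,F,B] q_used=0 → run C
t=5: queue=[C,G,F,B] q_used=1 → run C
t=6: queue=[C,G,F,B] q_used=2 → run C
t=7: queue=[C,G,F,B] q_used=3 → run C
t=8: queue=[G,F,B,C] q_used=0 → run G
t=9: queue=[G,F,B,C] q_used=1 → run G
t=10: queue=[G,F,B,C] q_used=2 → run G
t=11: queue=[G,F,B,C] q_used=3 → run G
t=12: queue=[F,B,C,G] q_used=0 → run F
t=13: queue=[F,B,C,G] q_used=1 → run F
t=14: queue=[B,C,G] q_used=0 → run B
t=15: queue=[B,C,G] q_used=1 → run B
t=16: queue=[C,G] q_used=0 → run C
t=17: queue=[C,G] q_used=1 → run C
t=18: queue=[C,G] q_used=2 → run C
t=19: queue=[G] q_used=0 → run G
t=20: queue=[G] q_used=1 → run G
t=21: queue=[G] q_used=2 → run G
t=22: queue=[G] q_used=3 → run G
t=23: (idle)
t=24: (idle)

context switches = 7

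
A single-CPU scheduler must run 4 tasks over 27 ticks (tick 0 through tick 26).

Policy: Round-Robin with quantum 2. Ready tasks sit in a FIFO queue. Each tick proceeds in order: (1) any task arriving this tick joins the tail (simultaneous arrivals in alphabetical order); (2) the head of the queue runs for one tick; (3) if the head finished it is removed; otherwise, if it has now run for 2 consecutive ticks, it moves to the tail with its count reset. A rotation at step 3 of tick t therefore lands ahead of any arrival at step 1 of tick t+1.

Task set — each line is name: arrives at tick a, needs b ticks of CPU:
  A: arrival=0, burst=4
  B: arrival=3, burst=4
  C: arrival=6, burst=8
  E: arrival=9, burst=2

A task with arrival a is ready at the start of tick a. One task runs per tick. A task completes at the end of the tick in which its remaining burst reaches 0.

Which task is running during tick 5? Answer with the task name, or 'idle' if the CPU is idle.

t=0: queue=[A] q_used=0 → run A
t=1: queue=[A] q_used=1 → run A
t=2: queue=[A] q_used=0 → run A
t=3: queue=[A,B] q_used=1 → run A
t=4: queue=[B] q_used=0 → run B
t=5: queue=[B] q_used=1 → run B
t=6: queue=[B,C] q_used=0 → run B
t=7: queue=[B,C] q_used=1 → run B
t=8: queue=[C] q_used=0 → run C
t=9: queue=[C,E] q_used=1 → run C
t=10: queue=[E,C] q_used=0 → run E
t=11: queue=[E,C] q_used=1 → run E
t=12: queue=[C] q_used=0 → run C
t=13: queue=[C] q_used=1 → run C
t=14: queue=[C] q_used=0 → run C
t=15: queue=[C] q_used=1 → run C
t=16: queue=[C] q_used=0 → run C
t=17: queue=[C] q_used=1 → run C
t=18: (idle)
t=19: (idle)
t=20: (idle)
t=21: (idle)
t=22: (idle)
t=23: (idle)
t=24: (idle)
t=25: (idle)
t=26: (idle)

running at tick 5 = B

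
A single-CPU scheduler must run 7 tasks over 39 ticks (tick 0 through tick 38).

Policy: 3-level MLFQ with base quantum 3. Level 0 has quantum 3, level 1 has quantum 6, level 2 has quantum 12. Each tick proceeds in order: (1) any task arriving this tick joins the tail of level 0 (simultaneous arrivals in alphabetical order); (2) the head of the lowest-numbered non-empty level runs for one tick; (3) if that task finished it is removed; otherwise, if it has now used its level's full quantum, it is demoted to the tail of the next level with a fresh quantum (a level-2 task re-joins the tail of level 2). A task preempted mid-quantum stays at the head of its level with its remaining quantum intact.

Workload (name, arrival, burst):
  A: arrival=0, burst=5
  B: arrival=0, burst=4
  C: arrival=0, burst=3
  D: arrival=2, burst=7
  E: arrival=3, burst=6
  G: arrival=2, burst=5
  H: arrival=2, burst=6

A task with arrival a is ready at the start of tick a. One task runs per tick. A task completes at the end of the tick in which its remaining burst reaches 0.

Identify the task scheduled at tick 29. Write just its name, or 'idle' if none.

t=0: L0/L1/L2 = ABC/-/- → run A
t=1: L0/L1/L2 = ABC/-/- → run A
t=2: L0/L1/L2 = ABCDGH/-/- → run A
t=3: L0/L1/L2 = BCDGHE/A/- → run B
t=4: L0/L1/L2 = BCDGHE/A/- → run B
t=5: L0/L1/L2 = BCDGHE/A/- → run B
t=6: L0/L1/L2 = CDGHE/AB/- → run C
t=7: L0/L1/L2 = CDGHE/AB/- → run C
t=8: L0/L1/L2 = CDGHE/AB/- → run C
t=9: L0/L1/L2 = DGHE/AB/- → run D
t=10: L0/L1/L2 = DGHE/AB/- → run D
t=11: L0/L1/L2 = DGHE/AB/- → run D
t=12: L0/L1/L2 = GHE/ABD/- → run G
t=13: L0/L1/L2 = GHE/ABD/- → run G
t=14: L0/L1/L2 = GHE/ABD/- → run G
t=15: L0/L1/L2 = HE/ABDG/- → run H
t=16: L0/L1/L2 = HE/ABDG/- → run H
t=17: L0/L1/L2 = HE/ABDG/- → run H
t=18: L0/L1/L2 = E/ABDGH/- → run E
t=19: L0/L1/L2 = E/ABDGH/- → run E
t=20: L0/L1/L2 = E/ABDGH/- → run E
t=21: L0/L1/L2 = -/ABDGHE/- → run A
t=22: L0/L1/L2 = -/ABDGHE/- → run A
t=23: L0/L1/L2 = -/BDGHE/- → run B
t=24: L0/L1/L2 = -/DGHE/- → run D
t=25: L0/L1/L2 = -/DGHE/- → run D
t=26: L0/L1/L2 = -/DGHE/- → run D
t=27: L0/L1/L2 = -/DGHE/- → run D
t=28: L0/L1/L2 = -/GHE/- → run G
t=29: L0/L1/L2 = -/GHE/- → run G
t=30: L0/L1/L2 = -/HE/- → run H
t=31: L0/L1/L2 = -/HE/- → run H
t=32: L0/L1/L2 = -/HE/- → run H
t=33: L0/L1/L2 = -/E/- → run E
t=34: L0/L1/L2 = -/E/- → run E
t=35: L0/L1/L2 = -/E/- → run E
t=36: (idle)
t=37: (idle)
t=38: (idle)

running at tick 29 = G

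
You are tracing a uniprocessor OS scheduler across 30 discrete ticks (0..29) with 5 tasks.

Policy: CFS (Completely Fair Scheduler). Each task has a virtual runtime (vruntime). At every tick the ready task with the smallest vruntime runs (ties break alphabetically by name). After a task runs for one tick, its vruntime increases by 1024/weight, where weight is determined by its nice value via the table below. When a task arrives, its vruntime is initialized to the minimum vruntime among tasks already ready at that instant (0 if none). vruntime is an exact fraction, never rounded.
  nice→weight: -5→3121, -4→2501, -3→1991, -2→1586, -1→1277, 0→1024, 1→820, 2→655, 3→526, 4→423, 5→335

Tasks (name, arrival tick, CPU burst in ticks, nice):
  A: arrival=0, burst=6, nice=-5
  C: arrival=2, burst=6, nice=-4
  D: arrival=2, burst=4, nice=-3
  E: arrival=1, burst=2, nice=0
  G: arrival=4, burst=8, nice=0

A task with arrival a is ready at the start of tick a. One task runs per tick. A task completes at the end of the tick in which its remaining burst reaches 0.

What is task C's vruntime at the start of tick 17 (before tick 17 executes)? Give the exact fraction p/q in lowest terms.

t=0: vr[A=0] → run A
t=1: vr[A=1024/3121 E=1024/3121] → run A
t=2: vr[A=2048/3121 C=1024/3121 D=1024/3121 E=1024/3121] → run C
t=3: vr[A=2048/3121 C=5756928/7805621 D=1024/3121 E=1024/3121] → run D
t=4: vr[A=2048/3121 C=5756928/7805621 D=5234688/6213911 E=1024/3121 G=1024/3121] → run E
t=5: vr[A=2048/3121 C=5756928/7805621 D=5234688/6213911 E=4145/3121 G=1024/3121] → run G
t=6: vr[A=2048/3121 C=5756928/7805621 D=5234688/6213911 E=4145/3121 G=4145/3121] → run A
t=7: vr[A=3072/3121 C=5756928/7805621 D=5234688/6213911 E=4145/3121 G=4145/3121] → run C
t=8: vr[A=3072/3121 C=8952832/7805621 D=5234688/6213911 E=4145/3121 G=4145/3121] → run D
t=9: vr[A=3072/3121 C=8952832/7805621 D=8430592/6213911 E=4145/3121 G=4145/3121] → run A
t=10: vr[A=4096/3121 C=8952832/7805621 D=8430592/6213911 E=4145/3121 G=4145/3121] → run C
t=11: vr[A=4096/3121 C=12148736/7805621 D=8430592/6213911 E=4145/3121 G=4145/3121] → run A
t=12: vr[A=5120/3121 C=12148736/7805621 D=8430592/6213911 E=4145/3121 G=4145/3121] → run E
t=13: vr[A=5120/3121 C=12148736/7805621 D=8430592/6213911 G=4145/3121] → run G
t=14: vr[A=5120/3121 C=12148736/7805621 D=8430592/6213911 G=7266/3121] → run D
t=15: vr[A=5120/3121 C=12148736/7805621 D=11626496/6213911 G=7266/3121] → run C
t=16: vr[A=5120/3121 C=15344640/7805621 D=11626496/6213911 G=7266/3121] → run A
t=17: vr[C=15344640/7805621 D=11626496/6213911 G=7266/3121] → run D
t=18: vr[C=15344640/7805621 G=7266/3121] → run C
t=19: vr[C=18540544/7805621 G=7266/3121] → run G
t=20: vr[C=18540544/7805621 G=10387/3121] → run C
t=21: vr[G=10387/3121] → run G
t=22: vr[G=13508/3121] → run G
t=23: vr[G=16629/3121] → run G
t=24: vr[G=19750/3121] → run G
t=25: vr[G=22871/3121] → run G
t=26: (idle)
t=27: (idle)
t=28: (idle)
t=29: (idle)

vruntime(C, start of tick 17) = 15344640/7805621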